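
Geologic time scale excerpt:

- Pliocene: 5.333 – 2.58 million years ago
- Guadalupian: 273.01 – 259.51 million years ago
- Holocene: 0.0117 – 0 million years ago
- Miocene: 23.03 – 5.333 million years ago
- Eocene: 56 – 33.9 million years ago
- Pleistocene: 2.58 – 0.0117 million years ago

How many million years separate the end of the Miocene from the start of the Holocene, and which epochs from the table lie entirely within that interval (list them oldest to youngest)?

5.3213 million years; Pliocene, Pleistocene

The Miocene closes at 5.333 Ma and the Holocene opens at 0.0117 Ma, so the interval is 5.333 − 0.0117 = 5.3213 Myr.
An epoch fits inside if it starts at or after 5.333 Ma and ends at or before 0.0117 Ma; oldest first that gives Pliocene, Pleistocene.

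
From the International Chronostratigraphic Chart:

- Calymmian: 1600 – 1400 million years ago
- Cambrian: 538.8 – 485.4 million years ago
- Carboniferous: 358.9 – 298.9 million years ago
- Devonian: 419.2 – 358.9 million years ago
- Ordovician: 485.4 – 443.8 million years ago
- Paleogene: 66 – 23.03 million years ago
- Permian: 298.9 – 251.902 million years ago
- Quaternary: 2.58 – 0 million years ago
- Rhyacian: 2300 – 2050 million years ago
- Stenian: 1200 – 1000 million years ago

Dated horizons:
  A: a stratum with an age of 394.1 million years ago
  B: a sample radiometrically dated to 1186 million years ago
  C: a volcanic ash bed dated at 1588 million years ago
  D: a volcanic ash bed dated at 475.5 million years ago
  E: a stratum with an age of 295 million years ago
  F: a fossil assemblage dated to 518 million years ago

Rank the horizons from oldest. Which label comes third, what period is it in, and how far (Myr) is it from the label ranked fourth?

F, in the Cambrian; 42.5 million years to D

Sorted oldest-first by Ma: C (1588), B (1186), F (518), D (475.5), A (394.1), E (295).
The third oldest is F at 518 Ma, which lies in 538.8–485.4 Ma: the Cambrian.
The fourth oldest is D at 475.5 Ma; separation = |518 − 475.5| = 42.5 Myr.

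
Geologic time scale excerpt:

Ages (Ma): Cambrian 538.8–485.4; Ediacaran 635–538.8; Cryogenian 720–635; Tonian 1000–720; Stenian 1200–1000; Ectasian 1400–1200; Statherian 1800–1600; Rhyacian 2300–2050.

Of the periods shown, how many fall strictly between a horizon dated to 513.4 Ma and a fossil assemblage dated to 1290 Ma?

The older date is 1290 Ma and the younger is 513.4 Ma.
Periods with start < 1290 and end > 513.4 Ma: Stenian (1200–1000), Tonian (1000–720), Cryogenian (720–635), Ediacaran (635–538.8).
That is 4 complete periods.

4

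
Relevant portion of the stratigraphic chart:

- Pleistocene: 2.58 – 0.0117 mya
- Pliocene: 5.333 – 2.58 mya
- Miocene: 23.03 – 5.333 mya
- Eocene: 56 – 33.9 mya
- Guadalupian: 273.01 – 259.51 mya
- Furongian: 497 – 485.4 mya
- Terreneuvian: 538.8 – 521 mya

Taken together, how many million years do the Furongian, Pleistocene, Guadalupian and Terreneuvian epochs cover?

45.4683 million years

Duration is start − end for each: (497 − 485.4) + (2.58 − 0.0117) + (273.01 − 259.51) + (538.8 − 521).
That is 11.6 + 2.5683 + 13.5 + 17.8, which totals 45.4683 million years.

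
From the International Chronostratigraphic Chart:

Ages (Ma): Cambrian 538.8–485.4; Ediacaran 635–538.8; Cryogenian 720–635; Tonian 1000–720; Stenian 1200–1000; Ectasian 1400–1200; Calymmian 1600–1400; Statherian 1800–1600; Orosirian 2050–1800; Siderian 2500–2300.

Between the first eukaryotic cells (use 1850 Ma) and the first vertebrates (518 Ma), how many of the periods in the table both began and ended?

7

1850 Ma sits inside the Orosirian (2050–1800) and 518 Ma inside the Cambrian (538.8–485.4); neither of those is wholly between the two dates.
The listed periods lying completely between them are Statherian, Calymmian, Ectasian, Stenian, Tonian, Cryogenian, Ediacaran — 7 in all.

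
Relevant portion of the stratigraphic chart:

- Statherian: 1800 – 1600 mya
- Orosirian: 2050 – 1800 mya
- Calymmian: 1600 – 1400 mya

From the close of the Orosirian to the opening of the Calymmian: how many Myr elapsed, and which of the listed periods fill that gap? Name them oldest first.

End of Orosirian = 1800 Ma; start of Calymmian = 1600 Ma.
Gap = 1800 − 1600 = 200 Myr.
Periods wholly inside 1800–1600 Ma: Statherian (1800–1600).

200 million years; Statherian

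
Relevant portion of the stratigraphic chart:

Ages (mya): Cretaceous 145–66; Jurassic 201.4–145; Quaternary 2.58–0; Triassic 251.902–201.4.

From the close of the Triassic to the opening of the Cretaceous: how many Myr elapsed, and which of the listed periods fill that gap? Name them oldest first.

The Triassic closes at 201.4 Ma and the Cretaceous opens at 145 Ma, so the interval is 201.4 − 145 = 56.4 Myr.
A period fits inside if it starts at or after 201.4 Ma and ends at or before 145 Ma; oldest first that gives Jurassic.

56.4 million years; Jurassic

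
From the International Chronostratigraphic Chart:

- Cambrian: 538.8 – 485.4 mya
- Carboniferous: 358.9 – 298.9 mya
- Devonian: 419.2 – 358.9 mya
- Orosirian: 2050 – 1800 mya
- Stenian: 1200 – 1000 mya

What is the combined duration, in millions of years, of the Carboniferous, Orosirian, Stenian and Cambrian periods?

563.4 million years

Duration is start − end for each: (358.9 − 298.9) + (2050 − 1800) + (1200 − 1000) + (538.8 − 485.4).
That is 60 + 250 + 200 + 53.4, which totals 563.4 million years.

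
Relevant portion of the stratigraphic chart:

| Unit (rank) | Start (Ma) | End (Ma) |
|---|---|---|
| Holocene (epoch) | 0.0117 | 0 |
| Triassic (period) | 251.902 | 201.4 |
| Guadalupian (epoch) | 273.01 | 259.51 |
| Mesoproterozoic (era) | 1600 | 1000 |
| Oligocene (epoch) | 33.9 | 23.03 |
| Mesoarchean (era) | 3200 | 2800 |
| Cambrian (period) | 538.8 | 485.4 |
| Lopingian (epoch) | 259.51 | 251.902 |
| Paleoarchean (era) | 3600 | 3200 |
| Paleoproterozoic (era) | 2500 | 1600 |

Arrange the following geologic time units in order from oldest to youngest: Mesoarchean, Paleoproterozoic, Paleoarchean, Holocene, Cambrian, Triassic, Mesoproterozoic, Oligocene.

Paleoarchean, then Mesoarchean, then Paleoproterozoic, then Mesoproterozoic, then Cambrian, then Triassic, then Oligocene, then Holocene

Sorting by start age (descending Ma, since larger Ma = older): Paleoarchean start 3600, Mesoarchean start 3200, Paleoproterozoic start 2500, Mesoproterozoic start 1600, Cambrian start 538.8, Triassic start 251.902, Oligocene start 33.9, Holocene start 0.0117.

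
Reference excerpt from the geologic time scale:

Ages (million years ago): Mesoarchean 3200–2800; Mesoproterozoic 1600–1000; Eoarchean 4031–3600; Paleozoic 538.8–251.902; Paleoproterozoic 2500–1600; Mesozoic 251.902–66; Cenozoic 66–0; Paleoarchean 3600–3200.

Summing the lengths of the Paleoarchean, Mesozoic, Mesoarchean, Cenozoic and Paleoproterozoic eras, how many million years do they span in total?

1951.902 million years

Duration is start − end for each: (3600 − 3200) + (251.902 − 66) + (3200 − 2800) + (66 − 0) + (2500 − 1600).
That is 400 + 185.902 + 400 + 66 + 900, which totals 1951.902 million years.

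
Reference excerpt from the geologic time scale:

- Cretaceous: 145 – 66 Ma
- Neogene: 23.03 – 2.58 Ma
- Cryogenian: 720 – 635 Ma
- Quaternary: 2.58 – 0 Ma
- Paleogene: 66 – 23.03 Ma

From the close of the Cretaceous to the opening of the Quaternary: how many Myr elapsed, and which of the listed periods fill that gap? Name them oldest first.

63.42 million years; Paleogene, Neogene

The Cretaceous closes at 66 Ma and the Quaternary opens at 2.58 Ma, so the interval is 66 − 2.58 = 63.42 Myr.
A period fits inside if it starts at or after 66 Ma and ends at or before 2.58 Ma; oldest first that gives Paleogene, Neogene.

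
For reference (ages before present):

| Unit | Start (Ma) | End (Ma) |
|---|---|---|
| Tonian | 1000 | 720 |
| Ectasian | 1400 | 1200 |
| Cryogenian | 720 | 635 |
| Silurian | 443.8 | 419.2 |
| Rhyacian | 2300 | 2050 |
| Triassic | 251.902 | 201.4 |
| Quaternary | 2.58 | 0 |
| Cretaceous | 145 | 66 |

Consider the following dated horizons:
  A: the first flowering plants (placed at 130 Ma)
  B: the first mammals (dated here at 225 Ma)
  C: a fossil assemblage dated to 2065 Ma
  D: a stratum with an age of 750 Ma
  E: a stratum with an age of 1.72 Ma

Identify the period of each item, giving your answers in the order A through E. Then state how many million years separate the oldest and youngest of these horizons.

A — Cretaceous; B — Triassic; C — Rhyacian; D — Tonian; E — Quaternary; span 2063.28 million years

A: 130 Ma lies in 145–66 Ma, so Cretaceous.
B: 225 Ma lies in 251.902–201.4 Ma, so Triassic.
C: 2065 Ma lies in 2300–2050 Ma, so Rhyacian.
D: 750 Ma lies in 1000–720 Ma, so Tonian.
E: 1.72 Ma lies in 2.58–0 Ma, so Quaternary.
Oldest = 2065 Ma, youngest = 1.72 Ma → span 2063.28 Myr.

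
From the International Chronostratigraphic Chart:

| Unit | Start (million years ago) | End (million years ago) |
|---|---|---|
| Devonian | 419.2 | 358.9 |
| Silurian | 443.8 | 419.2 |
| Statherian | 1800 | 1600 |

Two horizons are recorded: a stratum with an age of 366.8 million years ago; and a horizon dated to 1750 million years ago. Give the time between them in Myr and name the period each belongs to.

1383.2 million years apart; the first in the Devonian, the second in the Statherian

Elapsed time: 1750 − 366.8 = 1383.2 Myr.
366.8 Ma lies within 419.2–358.9 Ma: Devonian.
1750 Ma lies within 1800–1600 Ma: Statherian.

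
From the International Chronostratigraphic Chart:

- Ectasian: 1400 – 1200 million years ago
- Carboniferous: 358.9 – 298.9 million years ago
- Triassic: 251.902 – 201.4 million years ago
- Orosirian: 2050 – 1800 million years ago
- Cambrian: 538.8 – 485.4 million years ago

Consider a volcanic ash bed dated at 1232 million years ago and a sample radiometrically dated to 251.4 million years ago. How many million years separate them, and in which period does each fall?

Elapsed time: 1232 − 251.4 = 980.6 Myr.
1232 Ma lies within 1400–1200 Ma: Ectasian.
251.4 Ma lies within 251.902–201.4 Ma: Triassic.

980.6 million years apart; the first in the Ectasian, the second in the Triassic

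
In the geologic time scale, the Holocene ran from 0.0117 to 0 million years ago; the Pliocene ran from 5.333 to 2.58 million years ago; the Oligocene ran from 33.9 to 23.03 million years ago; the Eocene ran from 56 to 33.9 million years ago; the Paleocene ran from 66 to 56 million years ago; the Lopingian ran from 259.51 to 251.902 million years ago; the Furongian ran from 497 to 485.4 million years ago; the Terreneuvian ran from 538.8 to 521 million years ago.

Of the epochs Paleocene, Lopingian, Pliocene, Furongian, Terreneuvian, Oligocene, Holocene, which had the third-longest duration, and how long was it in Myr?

Durations: Paleocene 10; Lopingian 7.608; Pliocene 2.753; Furongian 11.6; Terreneuvian 17.8; Oligocene 10.87; Holocene 0.0117 Myr.
Sorted longest-first: Terreneuvian (17.8), Furongian (11.6), Oligocene (10.87), Paleocene (10), Lopingian (7.608), Pliocene (2.753), Holocene (0.0117).
The third longest is Oligocene at 10.87 Myr.

Oligocene, 10.87 million years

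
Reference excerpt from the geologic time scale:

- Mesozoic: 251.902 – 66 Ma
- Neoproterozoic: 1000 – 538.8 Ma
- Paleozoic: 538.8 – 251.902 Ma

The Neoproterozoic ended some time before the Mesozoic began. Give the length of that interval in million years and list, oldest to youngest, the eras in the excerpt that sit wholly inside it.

286.898 million years; Paleozoic

The Neoproterozoic closes at 538.8 Ma and the Mesozoic opens at 251.902 Ma, so the interval is 538.8 − 251.902 = 286.898 Myr.
An era fits inside if it starts at or after 538.8 Ma and ends at or before 251.902 Ma; oldest first that gives Paleozoic.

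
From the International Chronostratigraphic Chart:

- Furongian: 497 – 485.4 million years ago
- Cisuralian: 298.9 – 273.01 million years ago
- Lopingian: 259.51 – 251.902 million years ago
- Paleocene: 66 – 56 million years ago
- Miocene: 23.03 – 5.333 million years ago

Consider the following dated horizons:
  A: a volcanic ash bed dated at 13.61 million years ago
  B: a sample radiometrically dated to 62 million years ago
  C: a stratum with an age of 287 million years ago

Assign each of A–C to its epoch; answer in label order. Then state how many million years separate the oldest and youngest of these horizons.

Match each age against the start–end ranges in the excerpt: A = 13.61 Ma → Miocene (23.03–5.333); B = 62 Ma → Paleocene (66–56); C = 287 Ma → Cisuralian (298.9–273.01).
The largest age is 287 Ma and the smallest is 13.61 Ma; their difference is 273.39 Myr.

A — Miocene; B — Paleocene; C — Cisuralian; span 273.39 million years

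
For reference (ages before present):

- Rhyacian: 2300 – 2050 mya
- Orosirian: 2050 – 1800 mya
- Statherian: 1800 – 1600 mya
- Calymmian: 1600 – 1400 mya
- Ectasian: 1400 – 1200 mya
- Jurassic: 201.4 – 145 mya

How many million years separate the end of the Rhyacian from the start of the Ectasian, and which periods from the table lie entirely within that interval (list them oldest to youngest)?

650 million years; Orosirian, Statherian, Calymmian

The Rhyacian closes at 2050 Ma and the Ectasian opens at 1400 Ma, so the interval is 2050 − 1400 = 650 Myr.
A period fits inside if it starts at or after 2050 Ma and ends at or before 1400 Ma; oldest first that gives Orosirian, Statherian, Calymmian.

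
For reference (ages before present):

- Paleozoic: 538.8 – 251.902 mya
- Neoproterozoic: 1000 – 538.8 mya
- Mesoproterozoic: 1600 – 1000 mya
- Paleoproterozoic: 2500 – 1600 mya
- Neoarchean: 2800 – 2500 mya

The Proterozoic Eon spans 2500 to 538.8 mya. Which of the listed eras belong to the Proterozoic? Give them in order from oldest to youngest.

Eras with both bounds inside 2500–538.8 Ma: Paleoproterozoic (2500–1600), Mesoproterozoic (1600–1000), Neoproterozoic (1000–538.8).

Paleoproterozoic, Mesoproterozoic, Neoproterozoic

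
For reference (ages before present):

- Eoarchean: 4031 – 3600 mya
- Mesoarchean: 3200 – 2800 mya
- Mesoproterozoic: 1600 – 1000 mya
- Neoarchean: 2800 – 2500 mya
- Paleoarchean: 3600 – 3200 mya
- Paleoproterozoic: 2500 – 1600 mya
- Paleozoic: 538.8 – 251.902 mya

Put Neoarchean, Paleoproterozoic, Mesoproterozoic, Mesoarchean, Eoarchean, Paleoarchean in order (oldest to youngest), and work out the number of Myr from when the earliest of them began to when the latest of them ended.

From the excerpt: Neoarchean 2800–2500; Paleoproterozoic 2500–1600; Mesoproterozoic 1600–1000; Mesoarchean 3200–2800; Eoarchean 4031–3600; Paleoarchean 3600–3200 (Ma).
Larger Ma is earlier, so the oldest is Eoarchean and the youngest is Mesoproterozoic; oldest to youngest: Eoarchean, Paleoarchean, Mesoarchean, Neoarchean, Paleoproterozoic, Mesoproterozoic.
Oldest start 4031 minus youngest end 1000 gives 3031 Myr overall.

Eoarchean, Paleoarchean, Mesoarchean, Neoarchean, Paleoproterozoic, Mesoproterozoic; total span 3031 Myr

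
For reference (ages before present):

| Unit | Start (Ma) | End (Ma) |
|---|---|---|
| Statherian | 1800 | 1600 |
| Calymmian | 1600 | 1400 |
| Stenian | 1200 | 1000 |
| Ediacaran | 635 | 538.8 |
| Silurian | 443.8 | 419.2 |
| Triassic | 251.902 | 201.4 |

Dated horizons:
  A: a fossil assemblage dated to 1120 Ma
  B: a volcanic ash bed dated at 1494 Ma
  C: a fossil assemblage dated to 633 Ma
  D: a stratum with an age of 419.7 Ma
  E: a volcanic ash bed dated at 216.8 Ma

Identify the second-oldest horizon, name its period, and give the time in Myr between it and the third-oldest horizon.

Sorted oldest-first by Ma: B (1494), A (1120), C (633), D (419.7), E (216.8).
The second oldest is A at 1120 Ma, which lies in 1200–1000 Ma: the Stenian.
The third oldest is C at 633 Ma; separation = |1120 − 633| = 487 Myr.

A, in the Stenian; 487 million years to C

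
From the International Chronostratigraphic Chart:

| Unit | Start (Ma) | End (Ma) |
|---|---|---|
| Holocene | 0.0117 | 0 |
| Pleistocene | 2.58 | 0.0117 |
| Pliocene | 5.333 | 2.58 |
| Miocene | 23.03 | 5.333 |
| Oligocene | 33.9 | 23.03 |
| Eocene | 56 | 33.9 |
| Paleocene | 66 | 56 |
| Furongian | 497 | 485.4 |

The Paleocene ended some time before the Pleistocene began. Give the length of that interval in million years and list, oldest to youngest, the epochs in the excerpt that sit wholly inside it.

53.42 million years; Eocene, Oligocene, Miocene, Pliocene

End of Paleocene = 56 Ma; start of Pleistocene = 2.58 Ma.
Gap = 56 − 2.58 = 53.42 Myr.
Epochs wholly inside 56–2.58 Ma: Eocene (56–33.9), Oligocene (33.9–23.03), Miocene (23.03–5.333), Pliocene (5.333–2.58).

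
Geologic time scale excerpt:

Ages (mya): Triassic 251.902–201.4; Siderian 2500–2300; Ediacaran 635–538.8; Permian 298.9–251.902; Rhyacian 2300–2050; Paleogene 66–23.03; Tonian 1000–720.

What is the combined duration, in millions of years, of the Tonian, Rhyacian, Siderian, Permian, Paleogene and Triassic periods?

870.47 million years

Each duration: Tonian = 280; Rhyacian = 250; Siderian = 200; Permian = 46.998; Paleogene = 42.97; Triassic = 50.502.
Sum: 280 + 250 + 200 + 46.998 + 42.97 + 50.502 = 870.47 Myr.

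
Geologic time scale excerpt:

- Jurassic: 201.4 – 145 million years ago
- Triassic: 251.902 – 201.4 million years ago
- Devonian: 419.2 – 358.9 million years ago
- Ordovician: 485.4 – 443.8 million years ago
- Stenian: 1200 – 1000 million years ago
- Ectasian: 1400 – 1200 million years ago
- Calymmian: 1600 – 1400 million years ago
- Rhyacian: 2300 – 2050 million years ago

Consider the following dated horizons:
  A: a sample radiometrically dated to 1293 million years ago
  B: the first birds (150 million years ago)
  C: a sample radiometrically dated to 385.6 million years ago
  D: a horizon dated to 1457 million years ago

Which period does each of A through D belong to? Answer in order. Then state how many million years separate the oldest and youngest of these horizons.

A: 1293 Ma lies in 1400–1200 Ma, so Ectasian.
B: 150 Ma lies in 201.4–145 Ma, so Jurassic.
C: 385.6 Ma lies in 419.2–358.9 Ma, so Devonian.
D: 1457 Ma lies in 1600–1400 Ma, so Calymmian.
Oldest = 1457 Ma, youngest = 150 Ma → span 1307 Myr.

A — Ectasian; B — Jurassic; C — Devonian; D — Calymmian; span 1307 million years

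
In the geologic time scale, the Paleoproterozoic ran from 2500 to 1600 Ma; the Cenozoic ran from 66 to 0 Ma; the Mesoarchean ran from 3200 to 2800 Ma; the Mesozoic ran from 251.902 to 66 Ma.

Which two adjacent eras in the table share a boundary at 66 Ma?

The Mesozoic ends at 66 Ma and the Cenozoic begins at 66 Ma, so they share that boundary.

Mesozoic and Cenozoic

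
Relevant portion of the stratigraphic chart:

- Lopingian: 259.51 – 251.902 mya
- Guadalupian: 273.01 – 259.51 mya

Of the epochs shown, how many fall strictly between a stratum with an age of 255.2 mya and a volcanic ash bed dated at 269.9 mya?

0

The older date is 269.9 Ma and the younger is 255.2 Ma.
No epoch both begins after 269.9 Ma and ends before 255.2 Ma, so the count is 0.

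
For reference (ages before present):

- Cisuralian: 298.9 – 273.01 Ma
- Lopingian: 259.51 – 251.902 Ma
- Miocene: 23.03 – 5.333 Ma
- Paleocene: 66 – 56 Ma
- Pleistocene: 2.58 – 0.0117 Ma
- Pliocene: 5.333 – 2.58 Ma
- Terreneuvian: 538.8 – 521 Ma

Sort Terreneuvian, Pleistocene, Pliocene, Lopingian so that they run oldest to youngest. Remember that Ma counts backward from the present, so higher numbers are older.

Terreneuvian, Lopingian, Pliocene, Pleistocene

Sorting by start age (descending Ma, since larger Ma = older): Terreneuvian start 538.8, Lopingian start 259.51, Pliocene start 5.333, Pleistocene start 2.58.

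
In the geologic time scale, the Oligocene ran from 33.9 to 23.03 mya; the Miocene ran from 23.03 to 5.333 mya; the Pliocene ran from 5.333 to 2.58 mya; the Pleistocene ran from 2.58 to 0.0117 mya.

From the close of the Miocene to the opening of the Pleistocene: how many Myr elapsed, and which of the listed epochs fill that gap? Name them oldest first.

2.753 million years; Pliocene

End of Miocene = 5.333 Ma; start of Pleistocene = 2.58 Ma.
Gap = 5.333 − 2.58 = 2.753 Myr.
Epochs wholly inside 5.333–2.58 Ma: Pliocene (5.333–2.58).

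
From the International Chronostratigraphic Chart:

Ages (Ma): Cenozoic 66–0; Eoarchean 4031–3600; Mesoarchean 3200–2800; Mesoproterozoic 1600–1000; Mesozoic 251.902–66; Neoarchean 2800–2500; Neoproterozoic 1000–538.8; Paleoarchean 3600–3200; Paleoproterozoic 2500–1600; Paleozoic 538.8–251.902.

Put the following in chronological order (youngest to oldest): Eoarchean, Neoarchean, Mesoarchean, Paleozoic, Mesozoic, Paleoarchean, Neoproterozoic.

Mesozoic, Paleozoic, Neoproterozoic, Neoarchean, Mesoarchean, Paleoarchean, Eoarchean

Read off each span (Ma): Eoarchean 4031–3600; Neoarchean 2800–2500; Mesoarchean 3200–2800; Paleozoic 538.8–251.902; Mesozoic 251.902–66; Paleoarchean 3600–3200; Neoproterozoic 1000–538.8.
Larger Ma is older, so oldest→youngest is Eoarchean, Paleoarchean, Mesoarchean, Neoarchean, Neoproterozoic, Paleozoic, Mesozoic; reverse it for youngest→oldest.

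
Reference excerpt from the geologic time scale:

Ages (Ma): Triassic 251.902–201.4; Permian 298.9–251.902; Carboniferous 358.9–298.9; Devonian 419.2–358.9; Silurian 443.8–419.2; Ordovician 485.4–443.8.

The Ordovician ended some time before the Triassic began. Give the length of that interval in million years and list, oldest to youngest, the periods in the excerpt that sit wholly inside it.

191.898 million years; Silurian, Devonian, Carboniferous, Permian

End of Ordovician = 443.8 Ma; start of Triassic = 251.902 Ma.
Gap = 443.8 − 251.902 = 191.898 Myr.
Periods wholly inside 443.8–251.902 Ma: Silurian (443.8–419.2), Devonian (419.2–358.9), Carboniferous (358.9–298.9), Permian (298.9–251.902).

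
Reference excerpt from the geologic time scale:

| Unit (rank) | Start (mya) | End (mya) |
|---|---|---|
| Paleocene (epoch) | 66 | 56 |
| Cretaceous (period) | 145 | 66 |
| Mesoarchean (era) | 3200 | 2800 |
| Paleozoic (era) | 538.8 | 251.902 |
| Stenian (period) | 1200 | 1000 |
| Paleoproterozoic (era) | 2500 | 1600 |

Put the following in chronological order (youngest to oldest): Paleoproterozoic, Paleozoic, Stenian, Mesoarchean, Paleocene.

Sorting by start age (ascending Ma, since larger Ma = older): Paleocene start 66, Paleozoic start 538.8, Stenian start 1200, Paleoproterozoic start 2500, Mesoarchean start 3200.

Paleocene, Paleozoic, Stenian, Paleoproterozoic, Mesoarchean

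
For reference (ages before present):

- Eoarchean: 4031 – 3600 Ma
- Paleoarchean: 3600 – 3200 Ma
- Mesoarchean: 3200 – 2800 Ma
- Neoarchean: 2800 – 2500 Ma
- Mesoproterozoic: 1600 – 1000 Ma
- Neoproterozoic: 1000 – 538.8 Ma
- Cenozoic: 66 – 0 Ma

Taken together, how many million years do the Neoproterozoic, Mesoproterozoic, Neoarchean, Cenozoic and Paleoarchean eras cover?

1827.2 million years

Duration is start − end for each: (1000 − 538.8) + (1600 − 1000) + (2800 − 2500) + (66 − 0) + (3600 − 3200).
That is 461.2 + 600 + 300 + 66 + 400, which totals 1827.2 million years.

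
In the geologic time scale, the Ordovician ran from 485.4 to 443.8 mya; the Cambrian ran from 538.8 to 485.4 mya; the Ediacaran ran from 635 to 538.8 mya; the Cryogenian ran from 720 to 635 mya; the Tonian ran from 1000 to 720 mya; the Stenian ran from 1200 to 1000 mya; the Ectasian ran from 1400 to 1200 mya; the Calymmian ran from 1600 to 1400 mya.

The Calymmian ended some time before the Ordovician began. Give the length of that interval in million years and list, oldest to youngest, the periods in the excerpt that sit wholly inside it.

914.6 million years; Ectasian, Stenian, Tonian, Cryogenian, Ediacaran, Cambrian

The Calymmian closes at 1400 Ma and the Ordovician opens at 485.4 Ma, so the interval is 1400 − 485.4 = 914.6 Myr.
A period fits inside if it starts at or after 1400 Ma and ends at or before 485.4 Ma; oldest first that gives Ectasian, Stenian, Tonian, Cryogenian, Ediacaran, Cambrian.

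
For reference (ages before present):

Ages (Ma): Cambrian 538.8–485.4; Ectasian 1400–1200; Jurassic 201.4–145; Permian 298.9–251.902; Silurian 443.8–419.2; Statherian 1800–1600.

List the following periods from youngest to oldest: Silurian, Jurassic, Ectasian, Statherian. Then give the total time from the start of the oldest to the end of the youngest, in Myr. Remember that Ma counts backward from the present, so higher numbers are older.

Jurassic, Silurian, Ectasian, Statherian; total span 1655 Myr

From the excerpt: Silurian 443.8–419.2; Jurassic 201.4–145; Ectasian 1400–1200; Statherian 1800–1600 (Ma).
Larger Ma is earlier, so the oldest is Statherian and the youngest is Jurassic; youngest to oldest: Jurassic, Silurian, Ectasian, Statherian.
Oldest start 1800 minus youngest end 145 gives 1655 Myr overall.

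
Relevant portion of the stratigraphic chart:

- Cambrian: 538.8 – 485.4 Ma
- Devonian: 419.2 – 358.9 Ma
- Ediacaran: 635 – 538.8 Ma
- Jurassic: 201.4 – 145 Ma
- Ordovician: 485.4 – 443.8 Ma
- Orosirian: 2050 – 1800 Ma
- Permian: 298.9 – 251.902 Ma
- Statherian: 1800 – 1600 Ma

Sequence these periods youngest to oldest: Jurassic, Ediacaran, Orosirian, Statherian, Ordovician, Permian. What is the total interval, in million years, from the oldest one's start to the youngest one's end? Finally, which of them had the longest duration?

Jurassic, Permian, Ordovician, Ediacaran, Statherian, Orosirian; total span 1905 Myr; longest is Orosirian

From the excerpt: Jurassic 201.4–145; Ediacaran 635–538.8; Orosirian 2050–1800; Statherian 1800–1600; Ordovician 485.4–443.8; Permian 298.9–251.902 (Ma).
Larger Ma is earlier, so the oldest is Orosirian and the youngest is Jurassic; youngest to oldest: Jurassic, Permian, Ordovician, Ediacaran, Statherian, Orosirian.
Oldest start 2050 minus youngest end 145 gives 1905 Myr overall.
Individual lengths (start − end): Ordovician 41.6; Ediacaran 96.2; Jurassic 56.4; Permian 46.998; Orosirian 250; Statherian 200. The largest is Orosirian at 250 Myr.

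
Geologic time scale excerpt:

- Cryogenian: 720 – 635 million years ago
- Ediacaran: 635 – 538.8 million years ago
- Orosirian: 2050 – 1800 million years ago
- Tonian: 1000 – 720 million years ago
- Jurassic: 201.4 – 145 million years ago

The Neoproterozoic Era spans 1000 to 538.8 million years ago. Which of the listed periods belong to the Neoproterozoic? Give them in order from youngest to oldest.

Ediacaran, Cryogenian, Tonian

Periods with both bounds inside 1000–538.8 Ma: Ediacaran (635–538.8), Cryogenian (720–635), Tonian (1000–720).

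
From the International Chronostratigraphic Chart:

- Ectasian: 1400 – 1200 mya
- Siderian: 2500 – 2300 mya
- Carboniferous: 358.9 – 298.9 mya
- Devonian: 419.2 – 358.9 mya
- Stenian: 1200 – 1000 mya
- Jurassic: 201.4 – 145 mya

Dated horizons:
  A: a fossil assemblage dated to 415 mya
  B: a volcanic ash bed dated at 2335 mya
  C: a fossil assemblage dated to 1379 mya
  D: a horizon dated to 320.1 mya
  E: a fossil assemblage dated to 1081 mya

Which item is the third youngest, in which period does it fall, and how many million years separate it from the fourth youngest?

E, in the Stenian; 298 million years to C

Smaller Ma means younger, so youngest first: D 320.1 < A 415 < E 1081 < C 1379 < B 2335.
Counting 3 along gives E (1081 Ma); the excerpt puts that inside the Stenian, 1200–1000 Ma.
Next in line is C (1379 Ma), and 1379 − 1081 = 298 Myr.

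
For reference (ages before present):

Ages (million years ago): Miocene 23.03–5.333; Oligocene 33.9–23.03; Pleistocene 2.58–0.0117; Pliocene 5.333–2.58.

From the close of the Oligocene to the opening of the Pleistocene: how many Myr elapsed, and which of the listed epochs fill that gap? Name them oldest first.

The Oligocene closes at 23.03 Ma and the Pleistocene opens at 2.58 Ma, so the interval is 23.03 − 2.58 = 20.45 Myr.
An epoch fits inside if it starts at or after 23.03 Ma and ends at or before 2.58 Ma; oldest first that gives Miocene, Pliocene.

20.45 million years; Miocene, Pliocene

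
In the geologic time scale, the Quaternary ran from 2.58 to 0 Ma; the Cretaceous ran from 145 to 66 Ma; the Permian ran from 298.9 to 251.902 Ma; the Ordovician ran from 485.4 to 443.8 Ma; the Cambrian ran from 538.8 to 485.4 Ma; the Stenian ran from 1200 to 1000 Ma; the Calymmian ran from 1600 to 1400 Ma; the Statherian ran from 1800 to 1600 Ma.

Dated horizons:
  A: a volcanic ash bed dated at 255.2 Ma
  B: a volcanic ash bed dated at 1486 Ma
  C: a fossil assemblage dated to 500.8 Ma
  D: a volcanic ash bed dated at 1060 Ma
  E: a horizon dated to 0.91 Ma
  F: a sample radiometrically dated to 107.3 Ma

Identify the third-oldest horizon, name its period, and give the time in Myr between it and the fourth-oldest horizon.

Larger Ma means older, so oldest first: B 1486 > D 1060 > C 500.8 > A 255.2 > F 107.3 > E 0.91.
Counting 3 along gives C (500.8 Ma); the excerpt puts that inside the Cambrian, 538.8–485.4 Ma.
Next in line is A (255.2 Ma), and 500.8 − 255.2 = 245.6 Myr.

C, in the Cambrian; 245.6 million years to A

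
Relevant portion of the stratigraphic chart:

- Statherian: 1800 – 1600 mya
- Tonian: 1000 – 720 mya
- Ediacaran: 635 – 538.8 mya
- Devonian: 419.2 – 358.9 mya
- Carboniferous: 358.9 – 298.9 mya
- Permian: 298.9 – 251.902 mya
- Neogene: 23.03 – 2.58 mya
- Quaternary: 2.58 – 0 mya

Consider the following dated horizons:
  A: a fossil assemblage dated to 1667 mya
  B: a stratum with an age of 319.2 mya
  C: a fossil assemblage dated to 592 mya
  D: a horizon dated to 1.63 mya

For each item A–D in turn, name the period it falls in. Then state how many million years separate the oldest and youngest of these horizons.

A — Statherian; B — Carboniferous; C — Ediacaran; D — Quaternary; span 1665.37 million years

Match each age against the start–end ranges in the excerpt: A = 1667 Ma → Statherian (1800–1600); B = 319.2 Ma → Carboniferous (358.9–298.9); C = 592 Ma → Ediacaran (635–538.8); D = 1.63 Ma → Quaternary (2.58–0).
The largest age is 1667 Ma and the smallest is 1.63 Ma; their difference is 1665.37 Myr.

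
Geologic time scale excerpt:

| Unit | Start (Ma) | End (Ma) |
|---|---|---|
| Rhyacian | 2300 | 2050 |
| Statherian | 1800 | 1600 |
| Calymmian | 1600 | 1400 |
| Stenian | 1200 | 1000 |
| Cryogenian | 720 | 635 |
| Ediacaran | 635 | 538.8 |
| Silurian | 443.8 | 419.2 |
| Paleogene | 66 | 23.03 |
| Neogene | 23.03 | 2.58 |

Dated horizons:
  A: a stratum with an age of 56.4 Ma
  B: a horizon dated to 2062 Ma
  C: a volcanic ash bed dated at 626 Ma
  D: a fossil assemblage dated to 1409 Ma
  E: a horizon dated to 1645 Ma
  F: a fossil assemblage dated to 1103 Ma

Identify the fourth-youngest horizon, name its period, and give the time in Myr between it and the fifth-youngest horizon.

D, in the Calymmian; 236 million years to E

Sorted youngest-first by Ma: A (56.4), C (626), F (1103), D (1409), E (1645), B (2062).
The fourth youngest is D at 1409 Ma, which lies in 1600–1400 Ma: the Calymmian.
The fifth youngest is E at 1645 Ma; separation = |1409 − 1645| = 236 Myr.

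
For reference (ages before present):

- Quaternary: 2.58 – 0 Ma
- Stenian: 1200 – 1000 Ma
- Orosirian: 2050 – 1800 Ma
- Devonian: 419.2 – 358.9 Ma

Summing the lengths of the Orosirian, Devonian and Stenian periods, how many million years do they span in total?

Duration is start − end for each: (2050 − 1800) + (419.2 − 358.9) + (1200 − 1000).
That is 250 + 60.3 + 200, which totals 510.3 million years.

510.3 million years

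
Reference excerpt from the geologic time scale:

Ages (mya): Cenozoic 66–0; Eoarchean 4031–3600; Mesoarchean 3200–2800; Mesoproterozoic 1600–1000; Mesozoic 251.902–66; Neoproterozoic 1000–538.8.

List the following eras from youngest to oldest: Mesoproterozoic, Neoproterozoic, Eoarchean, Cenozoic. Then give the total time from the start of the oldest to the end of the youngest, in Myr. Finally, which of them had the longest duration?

From the excerpt: Mesoproterozoic 1600–1000; Neoproterozoic 1000–538.8; Eoarchean 4031–3600; Cenozoic 66–0 (Ma).
Larger Ma is earlier, so the oldest is Eoarchean and the youngest is Cenozoic; youngest to oldest: Cenozoic, Neoproterozoic, Mesoproterozoic, Eoarchean.
Oldest start 4031 minus youngest end 0 gives 4031 Myr overall.
Individual lengths (start − end): Cenozoic 66; Neoproterozoic 461.2; Mesoproterozoic 600; Eoarchean 431. The largest is Mesoproterozoic at 600 Myr.

Cenozoic, Neoproterozoic, Mesoproterozoic, Eoarchean; total span 4031 Myr; longest is Mesoproterozoic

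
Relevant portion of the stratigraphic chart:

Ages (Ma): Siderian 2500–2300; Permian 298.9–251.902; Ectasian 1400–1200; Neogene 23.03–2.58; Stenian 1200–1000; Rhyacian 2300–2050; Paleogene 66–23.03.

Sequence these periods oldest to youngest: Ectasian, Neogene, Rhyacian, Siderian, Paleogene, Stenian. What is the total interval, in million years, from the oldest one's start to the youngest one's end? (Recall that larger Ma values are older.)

Siderian → Rhyacian → Ectasian → Stenian → Paleogene → Neogene; total span 2497.42 Myr

Start ages (Ma): Siderian 2500, Rhyacian 2300, Ectasian 1400, Stenian 1200, Paleogene 66, Neogene 23.03.
Ordered oldest to youngest: Siderian, Rhyacian, Ectasian, Stenian, Paleogene, Neogene.
Span = 2500 − 2.58 = 2497.42 Myr.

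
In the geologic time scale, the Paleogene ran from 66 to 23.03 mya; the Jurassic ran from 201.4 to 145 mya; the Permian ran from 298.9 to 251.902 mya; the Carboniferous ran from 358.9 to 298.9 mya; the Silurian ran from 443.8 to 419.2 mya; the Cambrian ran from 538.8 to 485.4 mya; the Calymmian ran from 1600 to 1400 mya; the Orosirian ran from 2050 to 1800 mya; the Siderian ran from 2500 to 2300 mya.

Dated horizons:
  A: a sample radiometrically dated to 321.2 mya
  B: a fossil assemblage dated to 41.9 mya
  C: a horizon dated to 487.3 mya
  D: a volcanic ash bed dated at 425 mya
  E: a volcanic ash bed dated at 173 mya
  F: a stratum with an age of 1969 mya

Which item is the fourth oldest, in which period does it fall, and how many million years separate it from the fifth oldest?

A, in the Carboniferous; 148.2 million years to E

Sorted oldest-first by Ma: F (1969), C (487.3), D (425), A (321.2), E (173), B (41.9).
The fourth oldest is A at 321.2 Ma, which lies in 358.9–298.9 Ma: the Carboniferous.
The fifth oldest is E at 173 Ma; separation = |321.2 − 173| = 148.2 Myr.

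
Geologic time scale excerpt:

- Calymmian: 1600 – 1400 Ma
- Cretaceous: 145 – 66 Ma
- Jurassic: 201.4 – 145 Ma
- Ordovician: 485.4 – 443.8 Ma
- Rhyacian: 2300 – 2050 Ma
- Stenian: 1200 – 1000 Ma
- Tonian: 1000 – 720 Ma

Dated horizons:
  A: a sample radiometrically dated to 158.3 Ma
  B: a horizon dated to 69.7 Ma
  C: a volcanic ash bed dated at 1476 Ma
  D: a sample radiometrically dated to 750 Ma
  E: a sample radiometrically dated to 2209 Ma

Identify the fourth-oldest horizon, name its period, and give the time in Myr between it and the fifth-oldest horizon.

A, in the Jurassic; 88.6 million years to B

Larger Ma means older, so oldest first: E 2209 > C 1476 > D 750 > A 158.3 > B 69.7.
Counting 4 along gives A (158.3 Ma); the excerpt puts that inside the Jurassic, 201.4–145 Ma.
Next in line is B (69.7 Ma), and 158.3 − 69.7 = 88.6 Myr.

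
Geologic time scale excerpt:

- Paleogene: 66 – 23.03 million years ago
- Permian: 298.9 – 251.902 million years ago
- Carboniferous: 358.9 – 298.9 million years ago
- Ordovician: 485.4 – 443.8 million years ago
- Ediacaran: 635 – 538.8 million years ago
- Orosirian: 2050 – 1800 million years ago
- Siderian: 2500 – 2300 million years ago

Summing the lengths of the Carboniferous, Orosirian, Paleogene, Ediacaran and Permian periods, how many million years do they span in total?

496.168 million years

Each duration: Carboniferous = 60; Orosirian = 250; Paleogene = 42.97; Ediacaran = 96.2; Permian = 46.998.
Sum: 60 + 250 + 42.97 + 96.2 + 46.998 = 496.168 Myr.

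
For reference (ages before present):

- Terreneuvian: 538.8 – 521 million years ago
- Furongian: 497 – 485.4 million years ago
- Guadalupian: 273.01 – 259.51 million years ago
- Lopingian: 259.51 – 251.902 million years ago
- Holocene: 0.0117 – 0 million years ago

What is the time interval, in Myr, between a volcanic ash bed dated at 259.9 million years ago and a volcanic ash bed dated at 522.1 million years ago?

262.2 million years

522.1 − 259.9 = 262.2 million years.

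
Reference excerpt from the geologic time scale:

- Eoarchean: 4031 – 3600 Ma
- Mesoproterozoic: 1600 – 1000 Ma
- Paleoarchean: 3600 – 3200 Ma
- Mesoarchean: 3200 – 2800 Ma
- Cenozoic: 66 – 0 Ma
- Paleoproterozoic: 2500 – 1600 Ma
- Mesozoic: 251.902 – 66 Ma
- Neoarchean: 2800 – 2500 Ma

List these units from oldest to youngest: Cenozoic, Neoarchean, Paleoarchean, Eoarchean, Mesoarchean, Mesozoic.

The oldest of these is Eoarchean (starts 4031 Ma) and the youngest is Cenozoic (ends 0 Ma).
In between, by decreasing start age: Paleoarchean (3600), Mesoarchean (3200), Neoarchean (2800), Mesozoic (251.902).

Eoarchean, Paleoarchean, Mesoarchean, Neoarchean, Mesozoic, Cenozoic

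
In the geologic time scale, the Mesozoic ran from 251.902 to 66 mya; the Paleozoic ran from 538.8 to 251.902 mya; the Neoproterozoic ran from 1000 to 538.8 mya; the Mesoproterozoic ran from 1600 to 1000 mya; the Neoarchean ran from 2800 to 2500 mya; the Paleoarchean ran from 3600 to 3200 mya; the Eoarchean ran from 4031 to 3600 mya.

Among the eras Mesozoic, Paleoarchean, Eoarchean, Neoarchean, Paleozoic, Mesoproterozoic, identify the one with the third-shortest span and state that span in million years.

Neoarchean, 300 million years

Start − end for each: Mesozoic 251.902 − 66 = 185.902; Paleoarchean 3600 − 3200 = 400; Eoarchean 4031 − 3600 = 431; Neoarchean 2800 − 2500 = 300; Paleozoic 538.8 − 251.902 = 286.898; Mesoproterozoic 1600 − 1000 = 600.
Ranking these from shortest: Mesozoic < Paleozoic < Neoarchean < Paleoarchean < Eoarchean < Mesoproterozoic.
Position 3 in that ranking is Neoarchean, which lasted 300 Myr.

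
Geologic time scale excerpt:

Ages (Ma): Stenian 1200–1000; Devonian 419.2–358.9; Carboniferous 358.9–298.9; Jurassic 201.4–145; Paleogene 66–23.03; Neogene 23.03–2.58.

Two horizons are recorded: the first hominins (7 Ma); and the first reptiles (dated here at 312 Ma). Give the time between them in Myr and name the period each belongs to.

305 million years apart; the first in the Neogene, the second in the Carboniferous

Elapsed time: 312 − 7 = 305 Myr.
7 Ma lies within 23.03–2.58 Ma: Neogene.
312 Ma lies within 358.9–298.9 Ma: Carboniferous.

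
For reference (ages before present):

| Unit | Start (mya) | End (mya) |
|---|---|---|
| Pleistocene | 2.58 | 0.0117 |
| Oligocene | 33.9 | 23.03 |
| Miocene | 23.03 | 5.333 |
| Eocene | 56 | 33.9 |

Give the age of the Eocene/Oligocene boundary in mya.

33.9 mya

The Eocene ends and the Oligocene begins at 33.9 mya.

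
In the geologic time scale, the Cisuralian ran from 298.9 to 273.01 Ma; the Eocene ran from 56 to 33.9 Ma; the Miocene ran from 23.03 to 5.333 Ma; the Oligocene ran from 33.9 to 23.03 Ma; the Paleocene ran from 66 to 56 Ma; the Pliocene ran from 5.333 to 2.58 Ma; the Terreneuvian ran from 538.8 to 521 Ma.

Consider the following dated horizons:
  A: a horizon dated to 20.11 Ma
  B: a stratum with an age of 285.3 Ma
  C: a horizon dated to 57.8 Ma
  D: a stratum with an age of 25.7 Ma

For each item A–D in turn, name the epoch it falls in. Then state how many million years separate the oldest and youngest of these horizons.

A: 20.11 Ma lies in 23.03–5.333 Ma, so Miocene.
B: 285.3 Ma lies in 298.9–273.01 Ma, so Cisuralian.
C: 57.8 Ma lies in 66–56 Ma, so Paleocene.
D: 25.7 Ma lies in 33.9–23.03 Ma, so Oligocene.
Oldest = 285.3 Ma, youngest = 20.11 Ma → span 265.19 Myr.

A — Miocene; B — Cisuralian; C — Paleocene; D — Oligocene; span 265.19 million years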